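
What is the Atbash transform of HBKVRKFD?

H(7) → S(18)
B(1) → Y(24)
K(10) → P(15)
V(21) → E(4)
R(17) → I(8)
K(10) → P(15)
F(5) → U(20)
D(3) → W(22)

SYPEIPUW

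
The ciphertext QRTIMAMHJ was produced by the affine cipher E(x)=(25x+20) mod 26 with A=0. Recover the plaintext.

The inverse of 25 mod 26 is 25, since 25·25=625≡1. Apply D(y)=25·(y−20) mod 26:
Q(16): 25·(16−20)=-100≡4 → E
R(17): 25·(17−20)=-75≡3 → D
T(19): 25·(19−20)=-25≡1 → B
I(8): 25·(8−20)=-300≡12 → M
M(12): 25·(12−20)=-200≡8 → I
A(0): 25·(0−20)=-500≡20 → U
M(12): 25·(12−20)=-200≡8 → I
H(7): 25·(7−20)=-325≡13 → N
J(9): 25·(9−20)=-275≡11 → L

EDBMIUINL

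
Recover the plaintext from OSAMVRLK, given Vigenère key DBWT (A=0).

LRETSQPR

Repeat the key across the ciphertext: DBWTDBWT
O(14)−D(3): 11 → L
S(18)−B(1): 17 → R
A(0)−W(22): -22≡4 → E
M(12)−T(19): -7≡19 → T
V(21)−D(3): 18 → S
R(17)−B(1): 16 → Q
L(11)−W(22): -11≡15 → P
K(10)−T(19): -9≡17 → R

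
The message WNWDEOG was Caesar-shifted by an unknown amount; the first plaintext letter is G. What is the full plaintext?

GXGNOYQ

From the crib: W(22)−G(6)=16, so the shift is 16.
Subtract 16 from each ciphertext letter:
W(22): 22−16=6 → G
N(13): 13−16=-3≡23 → X
W(22): 22−16=6 → G
D(3): 3−16=-13≡13 → N
E(4): 4−16=-12≡14 → O
O(14): 14−16=-2≡24 → Y
G(6): 6−16=-10≡16 → Q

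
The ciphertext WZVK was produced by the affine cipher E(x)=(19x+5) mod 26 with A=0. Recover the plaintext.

FMUD

The inverse of 19 mod 26 is 11, since 19·11=209≡1. Apply D(y)=11·(y−5) mod 26:
W(22): 11·(22−5)=187≡5 → F
Z(25): 11·(25−5)=220≡12 → M
V(21): 11·(21−5)=176≡20 → U
K(10): 11·(10−5)=55≡3 → D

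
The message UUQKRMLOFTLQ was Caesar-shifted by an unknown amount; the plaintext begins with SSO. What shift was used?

2

From the crib: U(20)−S(18)=2, so the shift is 2.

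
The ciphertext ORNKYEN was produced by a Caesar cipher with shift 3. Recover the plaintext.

LOKHVBK

O(14): 14−3=11 → L
R(17): 17−3=14 → O
N(13): 13−3=10 → K
K(10): 10−3=7 → H
Y(24): 24−3=21 → V
E(4): 4−3=1 → B
N(13): 13−3=10 → K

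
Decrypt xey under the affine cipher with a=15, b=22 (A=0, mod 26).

The inverse of 15 mod 26 is 7, since 15·7=105≡1. Apply D(y)=7·(y−22) mod 26:
x(23): 7·(23−22)=7 → h
e(4): 7·(4−22)=-126≡4 → e
y(24): 7·(24−22)=14 → o

heo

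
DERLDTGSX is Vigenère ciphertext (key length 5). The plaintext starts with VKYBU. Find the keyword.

Subtract each crib letter from the matching ciphertext letter (mod 26):
D(3)−V(21)=-18≡8 → I
E(4)−K(10)=-6≡20 → U
R(17)−Y(24)=-7≡19 → T
L(11)−B(1)=10 → K
D(3)−U(20)=-17≡9 → J

IUTKJ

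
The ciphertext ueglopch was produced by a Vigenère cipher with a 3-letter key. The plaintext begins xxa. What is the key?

Subtract each crib letter from the matching ciphertext letter (mod 26):
u(20)−x(23)=-3≡23 → x
e(4)−x(23)=-19≡7 → h
g(6)−a(0)=6 → g

xhg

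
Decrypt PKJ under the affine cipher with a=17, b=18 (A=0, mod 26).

The inverse of 17 mod 26 is 23, since 17·23=391≡1. Apply D(y)=23·(y−18) mod 26:
P(15): 23·(15−18)=-69≡9 → J
K(10): 23·(10−18)=-184≡24 → Y
J(9): 23·(9−18)=-207≡1 → B

JYB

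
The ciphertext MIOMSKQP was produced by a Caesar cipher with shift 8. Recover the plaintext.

EAGEKCIH

M(12): 12−8=4 → E
I(8): 8−8=0 → A
O(14): 14−8=6 → G
M(12): 12−8=4 → E
S(18): 18−8=10 → K
K(10): 10−8=2 → C
Q(16): 16−8=8 → I
P(15): 15−8=7 → H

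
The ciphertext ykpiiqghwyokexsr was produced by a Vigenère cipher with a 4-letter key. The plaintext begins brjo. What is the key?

xtgu

Subtract each crib letter from the matching ciphertext letter (mod 26):
y(24)−b(1)=23 → x
k(10)−r(17)=-7≡19 → t
p(15)−j(9)=6 → g
i(8)−o(14)=-6≡20 → u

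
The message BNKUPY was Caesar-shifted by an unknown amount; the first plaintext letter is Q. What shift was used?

11

From the crib: B(1)−Q(16)=-15≡11, so the shift is 11.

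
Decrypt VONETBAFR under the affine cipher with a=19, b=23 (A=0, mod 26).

EFUZISHKM

The inverse of 19 mod 26 is 11, since 19·11=209≡1. Apply D(y)=11·(y−23) mod 26:
V(21): 11·(21−23)=-22≡4 → E
O(14): 11·(14−23)=-99≡5 → F
N(13): 11·(13−23)=-110≡20 → U
E(4): 11·(4−23)=-209≡25 → Z
T(19): 11·(19−23)=-44≡8 → I
B(1): 11·(1−23)=-242≡18 → S
A(0): 11·(0−23)=-253≡7 → H
F(5): 11·(5−23)=-198≡10 → K
R(17): 11·(17−23)=-66≡12 → M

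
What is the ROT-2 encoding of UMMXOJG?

WOOZQLI

U(20): 20+2=22 → W
M(12): 12+2=14 → O
M(12): 12+2=14 → O
X(23): 23+2=25 → Z
O(14): 14+2=16 → Q
J(9): 9+2=11 → L
G(6): 6+2=8 → I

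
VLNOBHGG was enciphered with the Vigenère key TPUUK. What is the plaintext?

Repeat the key across the ciphertext: TPUUKTPU
V(21)−T(19): 2 → C
L(11)−P(15): -4≡22 → W
N(13)−U(20): -7≡19 → T
O(14)−U(20): -6≡20 → U
B(1)−K(10): -9≡17 → R
H(7)−T(19): -12≡14 → O
G(6)−P(15): -9≡17 → R
G(6)−U(20): -14≡12 → M

CWTURORM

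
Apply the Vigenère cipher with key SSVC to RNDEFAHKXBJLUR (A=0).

Repeat the key across the message: SSVCSSVCSSVCSS
R(17)+S(18): 35≡9 → J
N(13)+S(18): 31≡5 → F
D(3)+V(21): 24 → Y
E(4)+C(2): 6 → G
F(5)+S(18): 23 → X
A(0)+S(18): 18 → S
H(7)+V(21): 28≡2 → C
K(10)+C(2): 12 → M
X(23)+S(18): 41≡15 → P
B(1)+S(18): 19 → T
J(9)+V(21): 30≡4 → E
L(11)+C(2): 13 → N
U(20)+S(18): 38≡12 → M
R(17)+S(18): 35≡9 → J

JFYGXSCMPTENMJ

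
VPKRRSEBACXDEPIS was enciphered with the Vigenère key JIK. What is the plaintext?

MHAIJIVTQTPTVHYJ

Repeat the key across the ciphertext: JIKJIKJIKJIKJIKJ
V(21)−J(9): 12 → M
P(15)−I(8): 7 → H
K(10)−K(10): 0 → A
R(17)−J(9): 8 → I
R(17)−I(8): 9 → J
S(18)−K(10): 8 → I
E(4)−J(9): -5≡21 → V
B(1)−I(8): -7≡19 → T
A(0)−K(10): -10≡16 → Q
C(2)−J(9): -7≡19 → T
X(23)−I(8): 15 → P
D(3)−K(10): -7≡19 → T
E(4)−J(9): -5≡21 → V
P(15)−I(8): 7 → H
I(8)−K(10): -2≡24 → Y
S(18)−J(9): 9 → J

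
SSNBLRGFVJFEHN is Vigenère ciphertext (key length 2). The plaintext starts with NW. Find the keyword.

Subtract each crib letter from the matching ciphertext letter (mod 26):
S(18)−N(13)=5 → F
S(18)−W(22)=-4≡22 → W

FW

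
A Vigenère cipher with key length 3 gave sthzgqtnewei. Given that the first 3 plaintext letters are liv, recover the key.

Subtract each crib letter from the matching ciphertext letter (mod 26):
s(18)−l(11)=7 → h
t(19)−i(8)=11 → l
h(7)−v(21)=-14≡12 → m

hlm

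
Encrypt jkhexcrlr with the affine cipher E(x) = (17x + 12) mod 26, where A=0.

j(9): 17·9+12=165≡9 → j
k(10): 17·10+12=182≡0 → a
h(7): 17·7+12=131≡1 → b
e(4): 17·4+12=80≡2 → c
x(23): 17·23+12=403≡13 → n
c(2): 17·2+12=46≡20 → u
r(17): 17·17+12=301≡15 → p
l(11): 17·11+12=199≡17 → r
r(17): 17·17+12=301≡15 → p

jabcnuprp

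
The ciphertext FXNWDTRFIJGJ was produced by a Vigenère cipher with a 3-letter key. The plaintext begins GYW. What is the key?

Subtract each crib letter from the matching ciphertext letter (mod 26):
F(5)−G(6)=-1≡25 → Z
X(23)−Y(24)=-1≡25 → Z
N(13)−W(22)=-9≡17 → R

ZZR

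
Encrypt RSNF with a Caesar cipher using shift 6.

XYTL

R(17): 17+6=23 → X
S(18): 18+6=24 → Y
N(13): 13+6=19 → T
F(5): 5+6=11 → L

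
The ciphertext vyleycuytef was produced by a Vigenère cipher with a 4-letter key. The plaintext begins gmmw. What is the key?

Subtract each crib letter from the matching ciphertext letter (mod 26):
v(21)−g(6)=15 → p
y(24)−m(12)=12 → m
l(11)−m(12)=-1≡25 → z
e(4)−w(22)=-18≡8 → i

pmzi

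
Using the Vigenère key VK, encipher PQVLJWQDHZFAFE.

KAQVEGLNCJAKAO

Repeat the key across the message: VKVKVKVKVKVKVK
P(15)+V(21): 36≡10 → K
Q(16)+K(10): 26≡0 → A
V(21)+V(21): 42≡16 → Q
L(11)+K(10): 21 → V
J(9)+V(21): 30≡4 → E
W(22)+K(10): 32≡6 → G
Q(16)+V(21): 37≡11 → L
D(3)+K(10): 13 → N
H(7)+V(21): 28≡2 → C
Z(25)+K(10): 35≡9 → J
F(5)+V(21): 26≡0 → A
A(0)+K(10): 10 → K
F(5)+V(21): 26≡0 → A
E(4)+K(10): 14 → O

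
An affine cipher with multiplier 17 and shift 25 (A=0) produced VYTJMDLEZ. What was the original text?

The inverse of 17 mod 26 is 23, since 17·23=391≡1. Apply D(y)=23·(y−25) mod 26:
V(21): 23·(21−25)=-92≡12 → M
Y(24): 23·(24−25)=-23≡3 → D
T(19): 23·(19−25)=-138≡18 → S
J(9): 23·(9−25)=-368≡22 → W
M(12): 23·(12−25)=-299≡13 → N
D(3): 23·(3−25)=-506≡14 → O
L(11): 23·(11−25)=-322≡16 → Q
E(4): 23·(4−25)=-483≡11 → L
Z(25): 23·(25−25)=0 → A

MDSWNOQLA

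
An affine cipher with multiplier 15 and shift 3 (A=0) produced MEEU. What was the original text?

LHHP

The inverse of 15 mod 26 is 7, since 15·7=105≡1. Apply D(y)=7·(y−3) mod 26:
M(12): 7·(12−3)=63≡11 → L
E(4): 7·(4−3)=7 → H
E(4): 7·(4−3)=7 → H
U(20): 7·(20−3)=119≡15 → P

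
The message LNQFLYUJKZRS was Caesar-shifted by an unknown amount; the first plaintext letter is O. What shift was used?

From the crib: L(11)−O(14)=-3≡23, so the shift is 23.

23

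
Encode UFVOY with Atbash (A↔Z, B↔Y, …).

FUELB

U(20) → F(5)
F(5) → U(20)
V(21) → E(4)
O(14) → L(11)
Y(24) → B(1)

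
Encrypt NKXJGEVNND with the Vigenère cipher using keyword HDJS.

Repeat the key across the message: HDJSHDJSHD
N(13)+H(7): 20 → U
K(10)+D(3): 13 → N
X(23)+J(9): 32≡6 → G
J(9)+S(18): 27≡1 → B
G(6)+H(7): 13 → N
E(4)+D(3): 7 → H
V(21)+J(9): 30≡4 → E
N(13)+S(18): 31≡5 → F
N(13)+H(7): 20 → U
D(3)+D(3): 6 → G

UNGBNHEFUG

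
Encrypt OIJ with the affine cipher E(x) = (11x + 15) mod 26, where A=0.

NZK

O(14): 11·14+15=169≡13 → N
I(8): 11·8+15=103≡25 → Z
J(9): 11·9+15=114≡10 → K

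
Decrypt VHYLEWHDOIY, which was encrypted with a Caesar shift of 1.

UGXKDVGCNHX

V(21): 21−1=20 → U
H(7): 7−1=6 → G
Y(24): 24−1=23 → X
L(11): 11−1=10 → K
E(4): 4−1=3 → D
W(22): 22−1=21 → V
H(7): 7−1=6 → G
D(3): 3−1=2 → C
O(14): 14−1=13 → N
I(8): 8−1=7 → H
Y(24): 24−1=23 → X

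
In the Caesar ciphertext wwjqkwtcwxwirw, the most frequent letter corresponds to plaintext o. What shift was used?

The most frequent ciphertext letter is w (appears 6 times).
w is position 22; o is position 14.
Shift = 8.

8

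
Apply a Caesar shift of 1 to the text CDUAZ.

DEVBA

C(2): 2+1=3 → D
D(3): 3+1=4 → E
U(20): 20+1=21 → V
A(0): 0+1=1 → B
Z(25): 25+1=26≡0 → A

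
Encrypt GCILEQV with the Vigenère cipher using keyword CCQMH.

IEYXLSX

Repeat the key across the message: CCQMHCC
G(6)+C(2): 8 → I
C(2)+C(2): 4 → E
I(8)+Q(16): 24 → Y
L(11)+M(12): 23 → X
E(4)+H(7): 11 → L
Q(16)+C(2): 18 → S
V(21)+C(2): 23 → X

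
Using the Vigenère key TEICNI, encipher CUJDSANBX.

VYRFFIGFF

Repeat the key across the message: TEICNITEI
C(2)+T(19): 21 → V
U(20)+E(4): 24 → Y
J(9)+I(8): 17 → R
D(3)+C(2): 5 → F
S(18)+N(13): 31≡5 → F
A(0)+I(8): 8 → I
N(13)+T(19): 32≡6 → G
B(1)+E(4): 5 → F
X(23)+I(8): 31≡5 → F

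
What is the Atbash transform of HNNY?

H(7) → S(18)
N(13) → M(12)
N(13) → M(12)
Y(24) → B(1)

SMMB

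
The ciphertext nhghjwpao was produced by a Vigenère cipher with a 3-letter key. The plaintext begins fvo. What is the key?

Subtract each crib letter from the matching ciphertext letter (mod 26):
n(13)−f(5)=8 → i
h(7)−v(21)=-14≡12 → m
g(6)−o(14)=-8≡18 → s

ims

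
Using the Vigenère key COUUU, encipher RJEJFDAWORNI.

TXYDZFOQILPW

Repeat the key across the message: COUUUCOUUUCO
R(17)+C(2): 19 → T
J(9)+O(14): 23 → X
E(4)+U(20): 24 → Y
J(9)+U(20): 29≡3 → D
F(5)+U(20): 25 → Z
D(3)+C(2): 5 → F
A(0)+O(14): 14 → O
W(22)+U(20): 42≡16 → Q
O(14)+U(20): 34≡8 → I
R(17)+U(20): 37≡11 → L
N(13)+C(2): 15 → P
I(8)+O(14): 22 → W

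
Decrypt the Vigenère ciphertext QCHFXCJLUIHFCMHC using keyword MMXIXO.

EQKXAOXZXAKRQAKU

Repeat the key across the ciphertext: MMXIXOMMXIXOMMXI
Q(16)−M(12): 4 → E
C(2)−M(12): -10≡16 → Q
H(7)−X(23): -16≡10 → K
F(5)−I(8): -3≡23 → X
X(23)−X(23): 0 → A
C(2)−O(14): -12≡14 → O
J(9)−M(12): -3≡23 → X
L(11)−M(12): -1≡25 → Z
U(20)−X(23): -3≡23 → X
I(8)−I(8): 0 → A
H(7)−X(23): -16≡10 → K
F(5)−O(14): -9≡17 → R
C(2)−M(12): -10≡16 → Q
M(12)−M(12): 0 → A
H(7)−X(23): -16≡10 → K
C(2)−I(8): -6≡20 → U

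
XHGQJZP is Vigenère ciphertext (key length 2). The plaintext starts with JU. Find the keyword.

Subtract each crib letter from the matching ciphertext letter (mod 26):
X(23)−J(9)=14 → O
H(7)−U(20)=-13≡13 → N

ON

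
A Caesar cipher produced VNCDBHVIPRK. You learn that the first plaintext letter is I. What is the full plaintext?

From the crib: V(21)−I(8)=13, so the shift is 13.
Subtract 13 from each ciphertext letter:
V(21): 21−13=8 → I
N(13): 13−13=0 → A
C(2): 2−13=-11≡15 → P
D(3): 3−13=-10≡16 → Q
B(1): 1−13=-12≡14 → O
H(7): 7−13=-6≡20 → U
V(21): 21−13=8 → I
I(8): 8−13=-5≡21 → V
P(15): 15−13=2 → C
R(17): 17−13=4 → E
K(10): 10−13=-3≡23 → X

IAPQOUIVCEX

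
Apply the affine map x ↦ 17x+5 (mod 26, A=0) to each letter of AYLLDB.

FXKKEW

A(0): 17·0+5=5 → F
Y(24): 17·24+5=413≡23 → X
L(11): 17·11+5=192≡10 → K
L(11): 17·11+5=192≡10 → K
D(3): 17·3+5=56≡4 → E
B(1): 17·1+5=22 → W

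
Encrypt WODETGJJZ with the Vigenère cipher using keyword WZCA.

Repeat the key across the message: WZCAWZCAW
W(22)+W(22): 44≡18 → S
O(14)+Z(25): 39≡13 → N
D(3)+C(2): 5 → F
E(4)+A(0): 4 → E
T(19)+W(22): 41≡15 → P
G(6)+Z(25): 31≡5 → F
J(9)+C(2): 11 → L
J(9)+A(0): 9 → J
Z(25)+W(22): 47≡21 → V

SNFEPFLJV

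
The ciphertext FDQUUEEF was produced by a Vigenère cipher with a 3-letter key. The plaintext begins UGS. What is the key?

LXY

Subtract each crib letter from the matching ciphertext letter (mod 26):
F(5)−U(20)=-15≡11 → L
D(3)−G(6)=-3≡23 → X
Q(16)−S(18)=-2≡24 → Y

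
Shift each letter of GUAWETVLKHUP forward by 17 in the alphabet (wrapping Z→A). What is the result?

G(6): 6+17=23 → X
U(20): 20+17=37≡11 → L
A(0): 0+17=17 → R
W(22): 22+17=39≡13 → N
E(4): 4+17=21 → V
T(19): 19+17=36≡10 → K
V(21): 21+17=38≡12 → M
L(11): 11+17=28≡2 → C
K(10): 10+17=27≡1 → B
H(7): 7+17=24 → Y
U(20): 20+17=37≡11 → L
P(15): 15+17=32≡6 → G

XLRNVKMCBYLG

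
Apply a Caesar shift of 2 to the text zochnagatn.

z(25): 25+2=27≡1 → b
o(14): 14+2=16 → q
c(2): 2+2=4 → e
h(7): 7+2=9 → j
n(13): 13+2=15 → p
a(0): 0+2=2 → c
g(6): 6+2=8 → i
a(0): 0+2=2 → c
t(19): 19+2=21 → v
n(13): 13+2=15 → p

bqejpcicvp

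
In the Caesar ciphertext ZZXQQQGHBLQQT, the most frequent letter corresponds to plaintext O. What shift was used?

The most frequent ciphertext letter is Q (appears 5 times).
Q is position 16; O is position 14.
Shift = 2.

2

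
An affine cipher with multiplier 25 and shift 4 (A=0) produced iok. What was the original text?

wqu

The inverse of 25 mod 26 is 25, since 25·25=625≡1. Apply D(y)=25·(y−4) mod 26:
i(8): 25·(8−4)=100≡22 → w
o(14): 25·(14−4)=250≡16 → q
k(10): 25·(10−4)=150≡20 → u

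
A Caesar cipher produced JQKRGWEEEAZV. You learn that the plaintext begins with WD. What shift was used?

13

From the crib: J(9)−W(22)=-13≡13, so the shift is 13.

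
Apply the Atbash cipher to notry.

mlgib

n(13) → m(12)
o(14) → l(11)
t(19) → g(6)
r(17) → i(8)
y(24) → b(1)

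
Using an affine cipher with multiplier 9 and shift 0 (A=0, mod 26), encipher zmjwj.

redqd

z(25): 9·25+0=225≡17 → r
m(12): 9·12+0=108≡4 → e
j(9): 9·9+0=81≡3 → d
w(22): 9·22+0=198≡16 → q
j(9): 9·9+0=81≡3 → d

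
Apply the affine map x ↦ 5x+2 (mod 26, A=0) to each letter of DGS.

RGO

D(3): 5·3+2=17 → R
G(6): 5·6+2=32≡6 → G
S(18): 5·18+2=92≡14 → O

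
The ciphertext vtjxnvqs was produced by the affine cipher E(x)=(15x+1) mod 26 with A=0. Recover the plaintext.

kweygkbp

The inverse of 15 mod 26 is 7, since 15·7=105≡1. Apply D(y)=7·(y−1) mod 26:
v(21): 7·(21−1)=140≡10 → k
t(19): 7·(19−1)=126≡22 → w
j(9): 7·(9−1)=56≡4 → e
x(23): 7·(23−1)=154≡24 → y
n(13): 7·(13−1)=84≡6 → g
v(21): 7·(21−1)=140≡10 → k
q(16): 7·(16−1)=105≡1 → b
s(18): 7·(18−1)=119≡15 → p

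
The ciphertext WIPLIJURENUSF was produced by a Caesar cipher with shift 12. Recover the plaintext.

KWDZWXIFSBIGT

W(22): 22−12=10 → K
I(8): 8−12=-4≡22 → W
P(15): 15−12=3 → D
L(11): 11−12=-1≡25 → Z
I(8): 8−12=-4≡22 → W
J(9): 9−12=-3≡23 → X
U(20): 20−12=8 → I
R(17): 17−12=5 → F
E(4): 4−12=-8≡18 → S
N(13): 13−12=1 → B
U(20): 20−12=8 → I
S(18): 18−12=6 → G
F(5): 5−12=-7≡19 → T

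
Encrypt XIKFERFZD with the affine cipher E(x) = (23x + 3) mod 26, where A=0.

MFZOREOGU

X(23): 23·23+3=532≡12 → M
I(8): 23·8+3=187≡5 → F
K(10): 23·10+3=233≡25 → Z
F(5): 23·5+3=118≡14 → O
E(4): 23·4+3=95≡17 → R
R(17): 23·17+3=394≡4 → E
F(5): 23·5+3=118≡14 → O
Z(25): 23·25+3=578≡6 → G
D(3): 23·3+3=72≡20 → U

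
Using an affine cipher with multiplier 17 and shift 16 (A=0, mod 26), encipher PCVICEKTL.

P(15): 17·15+16=271≡11 → L
C(2): 17·2+16=50≡24 → Y
V(21): 17·21+16=373≡9 → J
I(8): 17·8+16=152≡22 → W
C(2): 17·2+16=50≡24 → Y
E(4): 17·4+16=84≡6 → G
K(10): 17·10+16=186≡4 → E
T(19): 17·19+16=339≡1 → B
L(11): 17·11+16=203≡21 → V

LYJWYGEBV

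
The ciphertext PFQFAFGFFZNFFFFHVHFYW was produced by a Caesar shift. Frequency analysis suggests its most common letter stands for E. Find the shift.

1

The most frequent ciphertext letter is F (appears 10 times).
F is position 5; E is position 4.
Shift = 1.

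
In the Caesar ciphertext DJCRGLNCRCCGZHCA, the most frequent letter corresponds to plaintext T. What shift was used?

The most frequent ciphertext letter is C (appears 5 times).
C is position 2; T is position 19.
Shift = -17≡9.

9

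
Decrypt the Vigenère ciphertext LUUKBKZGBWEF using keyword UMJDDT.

Repeat the key across the ciphertext: UMJDDTUMJDDT
L(11)−U(20): -9≡17 → R
U(20)−M(12): 8 → I
U(20)−J(9): 11 → L
K(10)−D(3): 7 → H
B(1)−D(3): -2≡24 → Y
K(10)−T(19): -9≡17 → R
Z(25)−U(20): 5 → F
G(6)−M(12): -6≡20 → U
B(1)−J(9): -8≡18 → S
W(22)−D(3): 19 → T
E(4)−D(3): 1 → B
F(5)−T(19): -14≡12 → M

RILHYRFUSTBM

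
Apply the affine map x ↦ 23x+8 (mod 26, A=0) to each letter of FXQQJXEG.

TRMMHRWQ

F(5): 23·5+8=123≡19 → T
X(23): 23·23+8=537≡17 → R
Q(16): 23·16+8=376≡12 → M
Q(16): 23·16+8=376≡12 → M
J(9): 23·9+8=215≡7 → H
X(23): 23·23+8=537≡17 → R
E(4): 23·4+8=100≡22 → W
G(6): 23·6+8=146≡16 → Q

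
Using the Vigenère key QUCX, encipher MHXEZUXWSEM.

CBZBPOZTIYO

Repeat the key across the message: QUCXQUCXQUC
M(12)+Q(16): 28≡2 → C
H(7)+U(20): 27≡1 → B
X(23)+C(2): 25 → Z
E(4)+X(23): 27≡1 → B
Z(25)+Q(16): 41≡15 → P
U(20)+U(20): 40≡14 → O
X(23)+C(2): 25 → Z
W(22)+X(23): 45≡19 → T
S(18)+Q(16): 34≡8 → I
E(4)+U(20): 24 → Y
M(12)+C(2): 14 → O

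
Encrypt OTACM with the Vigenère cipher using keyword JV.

XOJXV

Repeat the key across the message: JVJVJ
O(14)+J(9): 23 → X
T(19)+V(21): 40≡14 → O
A(0)+J(9): 9 → J
C(2)+V(21): 23 → X
M(12)+J(9): 21 → V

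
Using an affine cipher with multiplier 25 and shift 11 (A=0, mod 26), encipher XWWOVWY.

X(23): 25·23+11=586≡14 → O
W(22): 25·22+11=561≡15 → P
W(22): 25·22+11=561≡15 → P
O(14): 25·14+11=361≡23 → X
V(21): 25·21+11=536≡16 → Q
W(22): 25·22+11=561≡15 → P
Y(24): 25·24+11=611≡13 → N

OPPXQPN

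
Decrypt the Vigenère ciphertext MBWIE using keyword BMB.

LPVHS

Repeat the key across the ciphertext: BMBBM
M(12)−B(1): 11 → L
B(1)−M(12): -11≡15 → P
W(22)−B(1): 21 → V
I(8)−B(1): 7 → H
E(4)−M(12): -8≡18 → S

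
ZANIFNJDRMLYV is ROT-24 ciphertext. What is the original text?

Z(25): 25−24=1 → B
A(0): 0−24=-24≡2 → C
N(13): 13−24=-11≡15 → P
I(8): 8−24=-16≡10 → K
F(5): 5−24=-19≡7 → H
N(13): 13−24=-11≡15 → P
J(9): 9−24=-15≡11 → L
D(3): 3−24=-21≡5 → F
R(17): 17−24=-7≡19 → T
M(12): 12−24=-12≡14 → O
L(11): 11−24=-13≡13 → N
Y(24): 24−24=0 → A
V(21): 21−24=-3≡23 → X

BCPKHPLFTONAX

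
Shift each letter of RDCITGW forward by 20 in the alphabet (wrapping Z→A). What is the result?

LXWCNAQ

R(17): 17+20=37≡11 → L
D(3): 3+20=23 → X
C(2): 2+20=22 → W
I(8): 8+20=28≡2 → C
T(19): 19+20=39≡13 → N
G(6): 6+20=26≡0 → A
W(22): 22+20=42≡16 → Q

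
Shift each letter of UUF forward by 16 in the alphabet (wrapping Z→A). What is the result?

KKV

U(20): 20+16=36≡10 → K
U(20): 20+16=36≡10 → K
F(5): 5+16=21 → V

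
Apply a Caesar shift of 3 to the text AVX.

DYA

A(0): 0+3=3 → D
V(21): 21+3=24 → Y
X(23): 23+3=26≡0 → A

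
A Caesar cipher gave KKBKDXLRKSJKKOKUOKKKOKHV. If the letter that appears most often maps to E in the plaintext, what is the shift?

6

The most frequent ciphertext letter is K (appears 11 times).
K is position 10; E is position 4.
Shift = 6.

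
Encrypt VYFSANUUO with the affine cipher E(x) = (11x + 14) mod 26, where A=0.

LSREOBAAM

V(21): 11·21+14=245≡11 → L
Y(24): 11·24+14=278≡18 → S
F(5): 11·5+14=69≡17 → R
S(18): 11·18+14=212≡4 → E
A(0): 11·0+14=14 → O
N(13): 11·13+14=157≡1 → B
U(20): 11·20+14=234≡0 → A
U(20): 11·20+14=234≡0 → A
O(14): 11·14+14=168≡12 → M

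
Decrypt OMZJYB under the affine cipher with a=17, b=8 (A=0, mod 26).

IOBXEV

The inverse of 17 mod 26 is 23, since 17·23=391≡1. Apply D(y)=23·(y−8) mod 26:
O(14): 23·(14−8)=138≡8 → I
M(12): 23·(12−8)=92≡14 → O
Z(25): 23·(25−8)=391≡1 → B
J(9): 23·(9−8)=23 → X
Y(24): 23·(24−8)=368≡4 → E
B(1): 23·(1−8)=-161≡21 → V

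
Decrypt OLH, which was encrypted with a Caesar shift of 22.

O(14): 14−22=-8≡18 → S
L(11): 11−22=-11≡15 → P
H(7): 7−22=-15≡11 → L

SPL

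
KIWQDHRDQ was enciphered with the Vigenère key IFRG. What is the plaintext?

CDFKVCAXI

Repeat the key across the ciphertext: IFRGIFRGI
K(10)−I(8): 2 → C
I(8)−F(5): 3 → D
W(22)−R(17): 5 → F
Q(16)−G(6): 10 → K
D(3)−I(8): -5≡21 → V
H(7)−F(5): 2 → C
R(17)−R(17): 0 → A
D(3)−G(6): -3≡23 → X
Q(16)−I(8): 8 → I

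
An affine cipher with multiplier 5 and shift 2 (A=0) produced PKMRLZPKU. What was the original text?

NMCDHPNMO

The inverse of 5 mod 26 is 21, since 5·21=105≡1. Apply D(y)=21·(y−2) mod 26:
P(15): 21·(15−2)=273≡13 → N
K(10): 21·(10−2)=168≡12 → M
M(12): 21·(12−2)=210≡2 → C
R(17): 21·(17−2)=315≡3 → D
L(11): 21·(11−2)=189≡7 → H
Z(25): 21·(25−2)=483≡15 → P
P(15): 21·(15−2)=273≡13 → N
K(10): 21·(10−2)=168≡12 → M
U(20): 21·(20−2)=378≡14 → O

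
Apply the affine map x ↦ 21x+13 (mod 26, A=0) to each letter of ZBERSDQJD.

SITGBYLUY

Z(25): 21·25+13=538≡18 → S
B(1): 21·1+13=34≡8 → I
E(4): 21·4+13=97≡19 → T
R(17): 21·17+13=370≡6 → G
S(18): 21·18+13=391≡1 → B
D(3): 21·3+13=76≡24 → Y
Q(16): 21·16+13=349≡11 → L
J(9): 21·9+13=202≡20 → U
D(3): 21·3+13=76≡24 → Y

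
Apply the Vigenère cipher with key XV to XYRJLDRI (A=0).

UTOEIYOD

Repeat the key across the message: XVXVXVXV
X(23)+X(23): 46≡20 → U
Y(24)+V(21): 45≡19 → T
R(17)+X(23): 40≡14 → O
J(9)+V(21): 30≡4 → E
L(11)+X(23): 34≡8 → I
D(3)+V(21): 24 → Y
R(17)+X(23): 40≡14 → O
I(8)+V(21): 29≡3 → D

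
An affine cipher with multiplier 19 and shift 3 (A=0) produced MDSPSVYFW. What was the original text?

VAJCJQXWB

The inverse of 19 mod 26 is 11, since 19·11=209≡1. Apply D(y)=11·(y−3) mod 26:
M(12): 11·(12−3)=99≡21 → V
D(3): 11·(3−3)=0 → A
S(18): 11·(18−3)=165≡9 → J
P(15): 11·(15−3)=132≡2 → C
S(18): 11·(18−3)=165≡9 → J
V(21): 11·(21−3)=198≡16 → Q
Y(24): 11·(24−3)=231≡23 → X
F(5): 11·(5−3)=22 → W
W(22): 11·(22−3)=209≡1 → B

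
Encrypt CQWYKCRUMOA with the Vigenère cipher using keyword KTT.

MJPIDVBNFYT

Repeat the key across the message: KTTKTTKTTKT
C(2)+K(10): 12 → M
Q(16)+T(19): 35≡9 → J
W(22)+T(19): 41≡15 → P
Y(24)+K(10): 34≡8 → I
K(10)+T(19): 29≡3 → D
C(2)+T(19): 21 → V
R(17)+K(10): 27≡1 → B
U(20)+T(19): 39≡13 → N
M(12)+T(19): 31≡5 → F
O(14)+K(10): 24 → Y
A(0)+T(19): 19 → T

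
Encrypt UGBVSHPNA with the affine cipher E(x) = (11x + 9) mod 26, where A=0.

VXUGZISWJ

U(20): 11·20+9=229≡21 → V
G(6): 11·6+9=75≡23 → X
B(1): 11·1+9=20 → U
V(21): 11·21+9=240≡6 → G
S(18): 11·18+9=207≡25 → Z
H(7): 11·7+9=86≡8 → I
P(15): 11·15+9=174≡18 → S
N(13): 11·13+9=152≡22 → W
A(0): 11·0+9=9 → J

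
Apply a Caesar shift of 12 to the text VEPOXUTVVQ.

HQBAJGFHHC

V(21): 21+12=33≡7 → H
E(4): 4+12=16 → Q
P(15): 15+12=27≡1 → B
O(14): 14+12=26≡0 → A
X(23): 23+12=35≡9 → J
U(20): 20+12=32≡6 → G
T(19): 19+12=31≡5 → F
V(21): 21+12=33≡7 → H
V(21): 21+12=33≡7 → H
Q(16): 16+12=28≡2 → C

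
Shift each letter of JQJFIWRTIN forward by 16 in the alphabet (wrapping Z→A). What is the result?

J(9): 9+16=25 → Z
Q(16): 16+16=32≡6 → G
J(9): 9+16=25 → Z
F(5): 5+16=21 → V
I(8): 8+16=24 → Y
W(22): 22+16=38≡12 → M
R(17): 17+16=33≡7 → H
T(19): 19+16=35≡9 → J
I(8): 8+16=24 → Y
N(13): 13+16=29≡3 → D

ZGZVYMHJYD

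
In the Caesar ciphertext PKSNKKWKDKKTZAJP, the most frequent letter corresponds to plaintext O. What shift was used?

The most frequent ciphertext letter is K (appears 6 times).
K is position 10; O is position 14.
Shift = -4≡22.

22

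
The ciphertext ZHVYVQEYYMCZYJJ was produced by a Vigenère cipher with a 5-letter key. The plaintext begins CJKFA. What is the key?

XYLTV

Subtract each crib letter from the matching ciphertext letter (mod 26):
Z(25)−C(2)=23 → X
H(7)−J(9)=-2≡24 → Y
V(21)−K(10)=11 → L
Y(24)−F(5)=19 → T
V(21)−A(0)=21 → V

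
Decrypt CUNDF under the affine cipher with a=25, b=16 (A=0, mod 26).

The inverse of 25 mod 26 is 25, since 25·25=625≡1. Apply D(y)=25·(y−16) mod 26:
C(2): 25·(2−16)=-350≡14 → O
U(20): 25·(20−16)=100≡22 → W
N(13): 25·(13−16)=-75≡3 → D
D(3): 25·(3−16)=-325≡13 → N
F(5): 25·(5−16)=-275≡11 → L

OWDNL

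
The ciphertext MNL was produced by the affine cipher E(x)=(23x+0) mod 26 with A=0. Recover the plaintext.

The inverse of 23 mod 26 is 17, since 23·17=391≡1. Apply D(y)=17·(y−0) mod 26:
M(12): 17·(12−0)=204≡22 → W
N(13): 17·(13−0)=221≡13 → N
L(11): 17·(11−0)=187≡5 → F

WNF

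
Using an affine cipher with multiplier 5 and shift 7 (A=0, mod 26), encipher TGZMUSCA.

T(19): 5·19+7=102≡24 → Y
G(6): 5·6+7=37≡11 → L
Z(25): 5·25+7=132≡2 → C
M(12): 5·12+7=67≡15 → P
U(20): 5·20+7=107≡3 → D
S(18): 5·18+7=97≡19 → T
C(2): 5·2+7=17 → R
A(0): 5·0+7=7 → H

YLCPDTRH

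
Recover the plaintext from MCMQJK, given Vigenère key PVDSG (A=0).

XHJYDV

Repeat the key across the ciphertext: PVDSGP
M(12)−P(15): -3≡23 → X
C(2)−V(21): -19≡7 → H
M(12)−D(3): 9 → J
Q(16)−S(18): -2≡24 → Y
J(9)−G(6): 3 → D
K(10)−P(15): -5≡21 → V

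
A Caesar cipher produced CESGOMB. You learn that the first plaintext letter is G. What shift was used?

22

From the crib: C(2)−G(6)=-4≡22, so the shift is 22.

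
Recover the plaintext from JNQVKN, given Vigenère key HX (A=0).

CQJYDQ

Repeat the key across the ciphertext: HXHXHX
J(9)−H(7): 2 → C
N(13)−X(23): -10≡16 → Q
Q(16)−H(7): 9 → J
V(21)−X(23): -2≡24 → Y
K(10)−H(7): 3 → D
N(13)−X(23): -10≡16 → Q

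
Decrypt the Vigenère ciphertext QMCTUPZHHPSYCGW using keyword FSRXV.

Repeat the key across the ciphertext: FSRXVFSRXVFSRXV
Q(16)−F(5): 11 → L
M(12)−S(18): -6≡20 → U
C(2)−R(17): -15≡11 → L
T(19)−X(23): -4≡22 → W
U(20)−V(21): -1≡25 → Z
P(15)−F(5): 10 → K
Z(25)−S(18): 7 → H
H(7)−R(17): -10≡16 → Q
H(7)−X(23): -16≡10 → K
P(15)−V(21): -6≡20 → U
S(18)−F(5): 13 → N
Y(24)−S(18): 6 → G
C(2)−R(17): -15≡11 → L
G(6)−X(23): -17≡9 → J
W(22)−V(21): 1 → B

LULWZKHQKUNGLJB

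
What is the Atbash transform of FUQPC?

UFJKX

F(5) → U(20)
U(20) → F(5)
Q(16) → J(9)
P(15) → K(10)
C(2) → X(23)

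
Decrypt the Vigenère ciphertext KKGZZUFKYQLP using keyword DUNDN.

Repeat the key across the ciphertext: DUNDNDUNDNDU
K(10)−D(3): 7 → H
K(10)−U(20): -10≡16 → Q
G(6)−N(13): -7≡19 → T
Z(25)−D(3): 22 → W
Z(25)−N(13): 12 → M
U(20)−D(3): 17 → R
F(5)−U(20): -15≡11 → L
K(10)−N(13): -3≡23 → X
Y(24)−D(3): 21 → V
Q(16)−N(13): 3 → D
L(11)−D(3): 8 → I
P(15)−U(20): -5≡21 → V

HQTWMRLXVDIV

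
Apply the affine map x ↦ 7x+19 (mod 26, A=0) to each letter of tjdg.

t(19): 7·19+19=152≡22 → w
j(9): 7·9+19=82≡4 → e
d(3): 7·3+19=40≡14 → o
g(6): 7·6+19=61≡9 → j

weoj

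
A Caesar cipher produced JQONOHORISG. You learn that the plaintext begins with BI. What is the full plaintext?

From the crib: J(9)−B(1)=8, so the shift is 8.
Subtract 8 from each ciphertext letter:
J(9): 9−8=1 → B
Q(16): 16−8=8 → I
O(14): 14−8=6 → G
N(13): 13−8=5 → F
O(14): 14−8=6 → G
H(7): 7−8=-1≡25 → Z
O(14): 14−8=6 → G
R(17): 17−8=9 → J
I(8): 8−8=0 → A
S(18): 18−8=10 → K
G(6): 6−8=-2≡24 → Y

BIGFGZGJAKY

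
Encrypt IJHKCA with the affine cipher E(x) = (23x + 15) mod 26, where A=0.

I(8): 23·8+15=199≡17 → R
J(9): 23·9+15=222≡14 → O
H(7): 23·7+15=176≡20 → U
K(10): 23·10+15=245≡11 → L
C(2): 23·2+15=61≡9 → J
A(0): 23·0+15=15 → P

ROULJP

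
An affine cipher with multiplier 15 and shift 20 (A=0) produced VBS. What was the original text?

The inverse of 15 mod 26 is 7, since 15·7=105≡1. Apply D(y)=7·(y−20) mod 26:
V(21): 7·(21−20)=7 → H
B(1): 7·(1−20)=-133≡23 → X
S(18): 7·(18−20)=-14≡12 → M

HXM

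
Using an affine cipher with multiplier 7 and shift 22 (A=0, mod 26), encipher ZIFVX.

PAFNB

Z(25): 7·25+22=197≡15 → P
I(8): 7·8+22=78≡0 → A
F(5): 7·5+22=57≡5 → F
V(21): 7·21+22=169≡13 → N
X(23): 7·23+22=183≡1 → B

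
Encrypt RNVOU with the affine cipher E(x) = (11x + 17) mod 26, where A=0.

R(17): 11·17+17=204≡22 → W
N(13): 11·13+17=160≡4 → E
V(21): 11·21+17=248≡14 → O
O(14): 11·14+17=171≡15 → P
U(20): 11·20+17=237≡3 → D

WEOPD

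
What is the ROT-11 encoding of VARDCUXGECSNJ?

V(21): 21+11=32≡6 → G
A(0): 0+11=11 → L
R(17): 17+11=28≡2 → C
D(3): 3+11=14 → O
C(2): 2+11=13 → N
U(20): 20+11=31≡5 → F
X(23): 23+11=34≡8 → I
G(6): 6+11=17 → R
E(4): 4+11=15 → P
C(2): 2+11=13 → N
S(18): 18+11=29≡3 → D
N(13): 13+11=24 → Y
J(9): 9+11=20 → U

GLCONFIRPNDYU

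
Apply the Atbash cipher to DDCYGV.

D(3) → W(22)
D(3) → W(22)
C(2) → X(23)
Y(24) → B(1)
G(6) → T(19)
V(21) → E(4)

WWXBTE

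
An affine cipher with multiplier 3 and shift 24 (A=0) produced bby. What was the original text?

bba

The inverse of 3 mod 26 is 9, since 3·9=27≡1. Apply D(y)=9·(y−24) mod 26:
b(1): 9·(1−24)=-207≡1 → b
b(1): 9·(1−24)=-207≡1 → b
y(24): 9·(24−24)=0 → a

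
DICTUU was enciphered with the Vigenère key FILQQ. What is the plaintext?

YARDEP

Repeat the key across the ciphertext: FILQQF
D(3)−F(5): -2≡24 → Y
I(8)−I(8): 0 → A
C(2)−L(11): -9≡17 → R
T(19)−Q(16): 3 → D
U(20)−Q(16): 4 → E
U(20)−F(5): 15 → P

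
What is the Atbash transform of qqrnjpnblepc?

jjimqkmyovkx

q(16) → j(9)
q(16) → j(9)
r(17) → i(8)
n(13) → m(12)
j(9) → q(16)
p(15) → k(10)
n(13) → m(12)
b(1) → y(24)
l(11) → o(14)
e(4) → v(21)
p(15) → k(10)
c(2) → x(23)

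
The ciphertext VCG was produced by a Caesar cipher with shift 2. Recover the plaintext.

TAE

V(21): 21−2=19 → T
C(2): 2−2=0 → A
G(6): 6−2=4 → E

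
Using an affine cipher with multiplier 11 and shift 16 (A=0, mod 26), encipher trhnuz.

rvpdcf

t(19): 11·19+16=225≡17 → r
r(17): 11·17+16=203≡21 → v
h(7): 11·7+16=93≡15 → p
n(13): 11·13+16=159≡3 → d
u(20): 11·20+16=236≡2 → c
z(25): 11·25+16=291≡5 → f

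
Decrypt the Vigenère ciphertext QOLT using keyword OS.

Repeat the key across the ciphertext: OSOS
Q(16)−O(14): 2 → C
O(14)−S(18): -4≡22 → W
L(11)−O(14): -3≡23 → X
T(19)−S(18): 1 → B

CWXB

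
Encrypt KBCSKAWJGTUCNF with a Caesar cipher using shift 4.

OFGWOEANKXYGRJ

K(10): 10+4=14 → O
B(1): 1+4=5 → F
C(2): 2+4=6 → G
S(18): 18+4=22 → W
K(10): 10+4=14 → O
A(0): 0+4=4 → E
W(22): 22+4=26≡0 → A
J(9): 9+4=13 → N
G(6): 6+4=10 → K
T(19): 19+4=23 → X
U(20): 20+4=24 → Y
C(2): 2+4=6 → G
N(13): 13+4=17 → R
F(5): 5+4=9 → J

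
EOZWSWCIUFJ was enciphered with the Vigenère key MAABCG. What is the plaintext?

SOZVQQQIUEH

Repeat the key across the ciphertext: MAABCGMAABC
E(4)−M(12): -8≡18 → S
O(14)−A(0): 14 → O
Z(25)−A(0): 25 → Z
W(22)−B(1): 21 → V
S(18)−C(2): 16 → Q
W(22)−G(6): 16 → Q
C(2)−M(12): -10≡16 → Q
I(8)−A(0): 8 → I
U(20)−A(0): 20 → U
F(5)−B(1): 4 → E
J(9)−C(2): 7 → H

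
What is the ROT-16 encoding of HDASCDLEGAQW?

H(7): 7+16=23 → X
D(3): 3+16=19 → T
A(0): 0+16=16 → Q
S(18): 18+16=34≡8 → I
C(2): 2+16=18 → S
D(3): 3+16=19 → T
L(11): 11+16=27≡1 → B
E(4): 4+16=20 → U
G(6): 6+16=22 → W
A(0): 0+16=16 → Q
Q(16): 16+16=32≡6 → G
W(22): 22+16=38≡12 → M

XTQISTBUWQGM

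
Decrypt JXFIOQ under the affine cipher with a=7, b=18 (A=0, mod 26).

The inverse of 7 mod 26 is 15, since 7·15=105≡1. Apply D(y)=15·(y−18) mod 26:
J(9): 15·(9−18)=-135≡21 → V
X(23): 15·(23−18)=75≡23 → X
F(5): 15·(5−18)=-195≡13 → N
I(8): 15·(8−18)=-150≡6 → G
O(14): 15·(14−18)=-60≡18 → S
Q(16): 15·(16−18)=-30≡22 → W

VXNGSW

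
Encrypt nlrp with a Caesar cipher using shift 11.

n(13): 13+11=24 → y
l(11): 11+11=22 → w
r(17): 17+11=28≡2 → c
p(15): 15+11=26≡0 → a

ywca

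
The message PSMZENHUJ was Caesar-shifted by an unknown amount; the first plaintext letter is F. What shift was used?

10

From the crib: P(15)−F(5)=10, so the shift is 10.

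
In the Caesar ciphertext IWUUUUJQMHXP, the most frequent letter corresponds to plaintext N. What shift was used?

The most frequent ciphertext letter is U (appears 4 times).
U is position 20; N is position 13.
Shift = 7.

7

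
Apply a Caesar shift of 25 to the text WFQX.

W(22): 22+25=47≡21 → V
F(5): 5+25=30≡4 → E
Q(16): 16+25=41≡15 → P
X(23): 23+25=48≡22 → W

VEPW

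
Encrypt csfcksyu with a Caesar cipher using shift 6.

iyliqyea

c(2): 2+6=8 → i
s(18): 18+6=24 → y
f(5): 5+6=11 → l
c(2): 2+6=8 → i
k(10): 10+6=16 → q
s(18): 18+6=24 → y
y(24): 24+6=30≡4 → e
u(20): 20+6=26≡0 → a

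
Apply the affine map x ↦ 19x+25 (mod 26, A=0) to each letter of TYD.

T(19): 19·19+25=386≡22 → W
Y(24): 19·24+25=481≡13 → N
D(3): 19·3+25=82≡4 → E

WNE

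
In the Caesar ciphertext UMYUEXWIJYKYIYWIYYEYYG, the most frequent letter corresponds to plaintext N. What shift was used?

11

The most frequent ciphertext letter is Y (appears 8 times).
Y is position 24; N is position 13.
Shift = 11.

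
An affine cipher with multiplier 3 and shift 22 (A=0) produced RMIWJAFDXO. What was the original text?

The inverse of 3 mod 26 is 9, since 3·9=27≡1. Apply D(y)=9·(y−22) mod 26:
R(17): 9·(17−22)=-45≡7 → H
M(12): 9·(12−22)=-90≡14 → O
I(8): 9·(8−22)=-126≡4 → E
W(22): 9·(22−22)=0 → A
J(9): 9·(9−22)=-117≡13 → N
A(0): 9·(0−22)=-198≡10 → K
F(5): 9·(5−22)=-153≡3 → D
D(3): 9·(3−22)=-171≡11 → L
X(23): 9·(23−22)=9 → J
O(14): 9·(14−22)=-72≡6 → G

HOEANKDLJG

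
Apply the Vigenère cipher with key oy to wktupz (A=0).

Repeat the key across the message: oyoyoy
w(22)+o(14): 36≡10 → k
k(10)+y(24): 34≡8 → i
t(19)+o(14): 33≡7 → h
u(20)+y(24): 44≡18 → s
p(15)+o(14): 29≡3 → d
z(25)+y(24): 49≡23 → x

kihsdx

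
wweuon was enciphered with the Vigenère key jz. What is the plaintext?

nxvvfo

Repeat the key across the ciphertext: jzjzjz
w(22)−j(9): 13 → n
w(22)−z(25): -3≡23 → x
e(4)−j(9): -5≡21 → v
u(20)−z(25): -5≡21 → v
o(14)−j(9): 5 → f
n(13)−z(25): -12≡14 → o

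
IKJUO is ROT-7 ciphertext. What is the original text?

BDCNH

I(8): 8−7=1 → B
K(10): 10−7=3 → D
J(9): 9−7=2 → C
U(20): 20−7=13 → N
O(14): 14−7=7 → H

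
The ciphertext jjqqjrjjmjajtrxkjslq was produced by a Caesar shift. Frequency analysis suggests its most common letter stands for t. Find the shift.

The most frequent ciphertext letter is j (appears 8 times).
j is position 9; t is position 19.
Shift = -10≡16.

16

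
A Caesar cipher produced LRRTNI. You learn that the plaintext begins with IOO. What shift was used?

From the crib: L(11)−I(8)=3, so the shift is 3.

3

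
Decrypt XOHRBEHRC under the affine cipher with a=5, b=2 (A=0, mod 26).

ZSBDFQBDA

The inverse of 5 mod 26 is 21, since 5·21=105≡1. Apply D(y)=21·(y−2) mod 26:
X(23): 21·(23−2)=441≡25 → Z
O(14): 21·(14−2)=252≡18 → S
H(7): 21·(7−2)=105≡1 → B
R(17): 21·(17−2)=315≡3 → D
B(1): 21·(1−2)=-21≡5 → F
E(4): 21·(4−2)=42≡16 → Q
H(7): 21·(7−2)=105≡1 → B
R(17): 21·(17−2)=315≡3 → D
C(2): 21·(2−2)=0 → A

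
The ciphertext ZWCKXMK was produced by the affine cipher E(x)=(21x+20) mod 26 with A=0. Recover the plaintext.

The inverse of 21 mod 26 is 5, since 21·5=105≡1. Apply D(y)=5·(y−20) mod 26:
Z(25): 5·(25−20)=25 → Z
W(22): 5·(22−20)=10 → K
C(2): 5·(2−20)=-90≡14 → O
K(10): 5·(10−20)=-50≡2 → C
X(23): 5·(23−20)=15 → P
M(12): 5·(12−20)=-40≡12 → M
K(10): 5·(10−20)=-50≡2 → C

ZKOCPMC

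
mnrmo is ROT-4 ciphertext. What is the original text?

m(12): 12−4=8 → i
n(13): 13−4=9 → j
r(17): 17−4=13 → n
m(12): 12−4=8 → i
o(14): 14−4=10 → k

ijnik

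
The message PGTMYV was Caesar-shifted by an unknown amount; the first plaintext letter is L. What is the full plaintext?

LCPIUR

From the crib: P(15)−L(11)=4, so the shift is 4.
Subtract 4 from each ciphertext letter:
P(15): 15−4=11 → L
G(6): 6−4=2 → C
T(19): 19−4=15 → P
M(12): 12−4=8 → I
Y(24): 24−4=20 → U
V(21): 21−4=17 → R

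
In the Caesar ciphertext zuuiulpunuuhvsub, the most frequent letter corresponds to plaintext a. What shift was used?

The most frequent ciphertext letter is u (appears 7 times).
u is position 20; a is position 0.
Shift = 20.

20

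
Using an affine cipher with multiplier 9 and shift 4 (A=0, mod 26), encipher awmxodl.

euidafz

a(0): 9·0+4=4 → e
w(22): 9·22+4=202≡20 → u
m(12): 9·12+4=112≡8 → i
x(23): 9·23+4=211≡3 → d
o(14): 9·14+4=130≡0 → a
d(3): 9·3+4=31≡5 → f
l(11): 9·11+4=103≡25 → z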